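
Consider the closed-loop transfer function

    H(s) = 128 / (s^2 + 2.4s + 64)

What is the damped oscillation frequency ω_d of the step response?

ω_d ≈ 7.909 rad/s

Comparing s^2 + 2.4s + 64 to s^2 + 2ζωₙs + ωₙ²: ωₙ = 8 rad/s and ζ = 2.4/(2·8) = 0.15.
ζωₙ = 2.4/2 = 1.2, so ω_d = ωₙ√(1−ζ²) = √(ωₙ² − (ζωₙ)²) = √(64 − 1.2²) = √62.56 ≈ 7.909 rad/s.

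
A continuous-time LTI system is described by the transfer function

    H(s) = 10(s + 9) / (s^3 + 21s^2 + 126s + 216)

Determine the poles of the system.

s = -3, -12, -6

The poles are the roots of the denominator s^3 + 21s^2 + 126s + 216 = 0.
Trying s = -3: the polynomial evaluates to 0, so (s + 3) is a factor.
Dividing out leaves s^2 + 18s + 72 = 0.
Factoring the quadratic: (s + 12)(s + 6) = 0.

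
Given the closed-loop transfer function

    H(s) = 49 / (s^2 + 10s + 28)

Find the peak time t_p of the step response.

Comparing s^2 + 10s + 28 to s^2 + 2ζωₙs + ωₙ²: ωₙ = √28 ≈ 5.292 rad/s and ζ = 10/(2·√28) ≈ 0.9449.
ζωₙ = 10/2 = 5, so ω_d = ωₙ√(1−ζ²) = √(ωₙ² − (ζωₙ)²) = √(28 − 5²) = √3 ≈ 1.732 rad/s.
t_p = π/ω_d = π/1.732 ≈ 1.814 s.

t_p ≈ 1.814 s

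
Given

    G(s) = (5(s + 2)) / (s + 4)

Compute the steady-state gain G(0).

At s = 0 each factor (s + a) contributes a and each (s^2 + bs + c) contributes c.
G(0) = 5·(2) / ((4)) = 10/4 = 5/2.

G(0) = 5/2 ≈ 2.500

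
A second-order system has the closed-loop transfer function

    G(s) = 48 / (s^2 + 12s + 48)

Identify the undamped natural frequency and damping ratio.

ωₙ ≈ 6.928 rad/s, ζ ≈ 0.8660

Compare the denominator to the standard form s^2 + 2ζωₙs + ωₙ².
ωₙ² = 48, so ωₙ = √48 ≈ 6.928 rad/s.
2ζωₙ = 12, so ζ = 12/(2·√48) ≈ 0.8660.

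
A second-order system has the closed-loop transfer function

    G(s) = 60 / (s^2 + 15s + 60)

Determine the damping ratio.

ζ ≈ 0.9682

Compare the denominator to the standard form s^2 + 2ζωₙs + ωₙ².
ωₙ² = 60, so ωₙ = √60 ≈ 7.746 rad/s.
2ζωₙ = 15, so ζ = 15/(2·√60) ≈ 0.9682.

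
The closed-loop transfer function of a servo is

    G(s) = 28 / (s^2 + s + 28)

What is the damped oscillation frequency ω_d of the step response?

Comparing s^2 + s + 28 to s^2 + 2ζωₙs + ωₙ²: ωₙ = √28 ≈ 5.292 rad/s and ζ = 1/(2·√28) ≈ 0.09449.
ζωₙ = 1/2 = 0.5, so ω_d = ωₙ√(1−ζ²) = √(ωₙ² − (ζωₙ)²) = √(28 − 0.5²) = √27.75 ≈ 5.268 rad/s.

ω_d ≈ 5.268 rad/s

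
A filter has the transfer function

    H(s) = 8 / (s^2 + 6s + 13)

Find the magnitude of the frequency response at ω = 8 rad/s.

|H(j8)| ≈ 0.1142

Substitute s = j8: numerator = 8, denominator = -51 + j48.
|H(j8)| = |8| / |-51 + j48| = 8 / 70.036 ≈ 0.1142.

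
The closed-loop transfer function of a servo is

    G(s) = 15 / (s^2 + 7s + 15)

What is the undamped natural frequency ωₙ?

Compare the denominator to the standard form s^2 + 2ζωₙs + ωₙ².
ωₙ² = 15, so ωₙ = √15 ≈ 3.873 rad/s.

ωₙ ≈ 3.873 rad/s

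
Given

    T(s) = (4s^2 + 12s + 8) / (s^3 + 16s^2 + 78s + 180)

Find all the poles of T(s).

s = -3 + 3j, -3 - 3j, -10

The poles are the roots of the denominator s^3 + 16s^2 + 78s + 180 = 0.
Trying s = -10: the polynomial evaluates to 0, so (s + 10) is a factor.
Dividing out leaves s^2 + 6s + 18 = 0.
The quadratic formula then gives s = -3 ± 3j.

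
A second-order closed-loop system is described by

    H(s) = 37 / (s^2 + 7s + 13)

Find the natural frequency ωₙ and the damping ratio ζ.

Compare the denominator to the standard form s^2 + 2ζωₙs + ωₙ².
ωₙ² = 13, so ωₙ = √13 ≈ 3.606 rad/s.
2ζωₙ = 7, so ζ = 7/(2·√13) ≈ 0.9707.
With ζ = 0.9707 the response is underdamped.

ωₙ ≈ 3.606 rad/s, ζ ≈ 0.9707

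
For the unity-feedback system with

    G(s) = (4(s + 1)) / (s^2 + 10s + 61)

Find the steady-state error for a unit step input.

e_ss = 0.9385

G(s) has no poles at the origin.
This is a Type 0 system. Kp = lim_{s→0} G(s) = 4/61.
e_ss = 1/(1 + Kp) = 1/(1 + 4/61) = 61/65 ≈ 0.9385.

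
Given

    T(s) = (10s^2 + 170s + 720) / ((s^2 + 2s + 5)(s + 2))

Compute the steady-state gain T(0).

T(0) = 72

Set s = 0: T(0) = (720) / (10) = 72.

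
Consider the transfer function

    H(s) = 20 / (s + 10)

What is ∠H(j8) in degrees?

At s = j8: numerator = 20, denominator = 10 + j8.
∠H = ∠num − ∠den = 0° − (38.660°) = -38.66°.

∠H(j8) ≈ -38.66°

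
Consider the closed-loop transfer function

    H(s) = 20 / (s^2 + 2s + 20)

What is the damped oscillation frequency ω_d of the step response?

ω_d ≈ 4.359 rad/s

Comparing s^2 + 2s + 20 to s^2 + 2ζωₙs + ωₙ²: ωₙ = √20 ≈ 4.472 rad/s and ζ = 2/(2·√20) ≈ 0.2236.
ζωₙ = 2/2 = 1, so ω_d = ωₙ√(1−ζ²) = √(ωₙ² − (ζωₙ)²) = √(20 − 1²) = √19 ≈ 4.359 rad/s.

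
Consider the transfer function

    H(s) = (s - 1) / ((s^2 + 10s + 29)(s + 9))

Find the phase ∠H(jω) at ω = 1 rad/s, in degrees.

At s = j1: numerator = -1 + j1, denominator = 242 + j118.
∠H = ∠num − ∠den = 135° − (25.994°) = 109.0°.

∠H(j1) ≈ 109.0°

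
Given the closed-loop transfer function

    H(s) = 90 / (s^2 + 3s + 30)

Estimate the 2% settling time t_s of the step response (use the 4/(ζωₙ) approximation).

t_s ≈ 2.667 s

Comparing s^2 + 3s + 30 to s^2 + 2ζωₙs + ωₙ²: ωₙ = √30 ≈ 5.477 rad/s and ζ = 3/(2·√30) ≈ 0.2739.
ζωₙ = 3/2 = 1.5, so t_s ≈ 4/(ζωₙ) = 4/1.5 ≈ 2.667 s.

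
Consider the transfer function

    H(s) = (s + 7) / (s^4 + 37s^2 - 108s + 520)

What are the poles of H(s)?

The poles are the roots of the denominator s^4 + 37s^2 - 108s + 520 = 0.
No real roots exist; factor into two real quadratics: (s^2 - 4s + 13)(s^2 + 4s + 40) = 0.
Each quadratic gives a conjugate pair via the quadratic formula.

s = 2 + 3j, 2 - 3j, -2 + 6j, -2 - 6j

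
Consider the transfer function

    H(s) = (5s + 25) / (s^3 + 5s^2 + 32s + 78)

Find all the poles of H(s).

s = -1 + 5j, -1 - 5j, -3

The poles are the roots of the denominator s^3 + 5s^2 + 32s + 78 = 0.
Trying s = -3: the polynomial evaluates to 0, so (s + 3) is a factor.
Dividing out leaves s^2 + 2s + 26 = 0.
The quadratic formula then gives s = -1 ± 5j.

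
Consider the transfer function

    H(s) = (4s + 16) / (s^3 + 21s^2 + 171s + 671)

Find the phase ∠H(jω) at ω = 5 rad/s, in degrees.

At s = j5: numerator = 16 + j20, denominator = 146 + j730.
∠H = ∠num − ∠den = 51.340° − (78.690°) = -27.35°.

∠H(j5) ≈ -27.35°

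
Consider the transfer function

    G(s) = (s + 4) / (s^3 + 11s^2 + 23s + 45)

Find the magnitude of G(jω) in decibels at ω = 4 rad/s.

Substitute s = j4: numerator = 4 + j4, denominator = -131 + j28.
|G(j4)| = |4 + j4| / |-131 + j28| = 5.6569 / 133.96 ≈ 0.04223.
In decibels: 20·log₁₀(0.04223) ≈ -27.5 dB.

|G(j4)|_dB ≈ -27.5 dB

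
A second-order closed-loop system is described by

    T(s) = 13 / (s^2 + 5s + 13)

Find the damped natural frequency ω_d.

Comparing s^2 + 5s + 13 to s^2 + 2ζωₙs + ωₙ²: ωₙ = √13 ≈ 3.606 rad/s and ζ = 5/(2·√13) ≈ 0.6934.
ζωₙ = 5/2 = 2.5, so ω_d = ωₙ√(1−ζ²) = √(ωₙ² − (ζωₙ)²) = √(13 − 2.5²) = √6.75 ≈ 2.598 rad/s.

ω_d ≈ 2.598 rad/s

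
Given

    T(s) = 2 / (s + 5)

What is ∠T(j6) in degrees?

∠T(j6) ≈ -50.19°

At s = j6: numerator = 2, denominator = 5 + j6.
∠T = ∠num − ∠den = 0° − (50.194°) = -50.19°.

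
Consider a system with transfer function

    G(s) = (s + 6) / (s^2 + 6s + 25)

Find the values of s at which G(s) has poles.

s = -3 + 4j, -3 - 4j

The poles are the roots of the denominator s^2 + 6s + 25 = 0.
Using the quadratic formula: s = (-6 ± √(-64))/2 = -3 ± 4j.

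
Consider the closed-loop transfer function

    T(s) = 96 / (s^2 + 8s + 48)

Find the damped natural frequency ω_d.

Comparing s^2 + 8s + 48 to s^2 + 2ζωₙs + ωₙ²: ωₙ = √48 ≈ 6.928 rad/s and ζ = 8/(2·√48) ≈ 0.5774.
ζωₙ = 8/2 = 4, so ω_d = ωₙ√(1−ζ²) = √(ωₙ² − (ζωₙ)²) = √(48 − 4²) = √32 ≈ 5.657 rad/s.

ω_d ≈ 5.657 rad/s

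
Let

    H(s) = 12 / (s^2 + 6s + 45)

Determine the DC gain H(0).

At s = 0 each factor (s + a) contributes a and each (s^2 + bs + c) contributes c.
H(0) = 12·1 / ((45)) = 12/45 = 4/15.

H(0) = 4/15 ≈ 0.2667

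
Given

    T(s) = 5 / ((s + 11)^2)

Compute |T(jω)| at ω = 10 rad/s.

|T(j10)| ≈ 0.02262

Substitute s = j10: numerator = 5, denominator = 21 + j220.
|T(j10)| = |5| / |21 + j220| = 5 / 221 ≈ 0.02262.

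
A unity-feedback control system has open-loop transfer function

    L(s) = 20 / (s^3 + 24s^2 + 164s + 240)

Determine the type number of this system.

The denominator has no factor of s at the origin — no free integrator — so this is a Type 0 system.

Type 0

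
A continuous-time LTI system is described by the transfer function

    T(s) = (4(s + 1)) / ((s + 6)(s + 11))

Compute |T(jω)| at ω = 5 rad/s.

|T(j5)| ≈ 0.2161

Substitute s = j5: numerator = 4 + j20, denominator = 41 + j85.
|T(j5)| = |4 + j20| / |41 + j85| = 20.396 / 94.372 ≈ 0.2161.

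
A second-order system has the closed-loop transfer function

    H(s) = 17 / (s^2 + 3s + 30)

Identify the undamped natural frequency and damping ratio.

ωₙ ≈ 5.477 rad/s, ζ ≈ 0.2739

Compare the denominator to the standard form s^2 + 2ζωₙs + ωₙ².
ωₙ² = 30, so ωₙ = √30 ≈ 5.477 rad/s.
2ζωₙ = 3, so ζ = 3/(2·√30) ≈ 0.2739.
With ζ = 0.2739 the response is underdamped.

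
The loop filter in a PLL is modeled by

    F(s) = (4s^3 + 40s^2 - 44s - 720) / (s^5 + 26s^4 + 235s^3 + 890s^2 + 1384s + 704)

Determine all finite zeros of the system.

s = 4, -9, -5

Set the numerator to zero: 4s^3 + 40s^2 - 44s - 720 = 0, i.e. 4·(s^3 + 10s^2 - 11s - 180) = 0.
Factoring: (s - 4)(s + 9)(s + 5) = 0.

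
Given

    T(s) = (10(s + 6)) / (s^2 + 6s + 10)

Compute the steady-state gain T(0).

At s = 0 each factor (s + a) contributes a and each (s^2 + bs + c) contributes c.
T(0) = 10·(6) / ((10)) = 60/10 = 6.

T(0) = 6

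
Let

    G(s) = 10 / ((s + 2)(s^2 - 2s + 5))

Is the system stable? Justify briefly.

The poles can be read from the denominator factors: s = -2, 1 ± 2j.
Since the pole(s) at s = 1 ± 2j lie in the right half-plane, the system is unstable.

unstable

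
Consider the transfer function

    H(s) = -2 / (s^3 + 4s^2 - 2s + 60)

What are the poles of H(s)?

s = -6, 1 + 3j, 1 - 3j

The poles are the roots of the denominator s^3 + 4s^2 - 2s + 60 = 0.
Trying s = -6: the polynomial evaluates to 0, so (s + 6) is a factor.
Dividing out leaves s^2 - 2s + 10 = 0.
The quadratic formula then gives s = 1 ± 3j.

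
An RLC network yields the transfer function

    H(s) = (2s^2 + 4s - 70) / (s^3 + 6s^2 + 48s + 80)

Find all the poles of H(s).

s = -2 + 6j, -2 - 6j, -2

The poles are the roots of the denominator s^3 + 6s^2 + 48s + 80 = 0.
Trying s = -2: the polynomial evaluates to 0, so (s + 2) is a factor.
Dividing out leaves s^2 + 4s + 40 = 0.
The quadratic formula then gives s = -2 ± 6j.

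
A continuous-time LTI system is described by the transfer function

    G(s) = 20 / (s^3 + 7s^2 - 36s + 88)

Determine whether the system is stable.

unstable

The denominator s^3 + 7s^2 - 36s + 88 factors as (s + 11)(s^2 - 4s + 8), giving poles at s = -11, 2 + 2j, 2 - 2j.
Since the pole(s) at s = 2 + 2j, 2 - 2j lie in the right half-plane, the system is unstable.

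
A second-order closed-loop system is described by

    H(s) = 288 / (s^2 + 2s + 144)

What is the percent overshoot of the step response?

%OS ≈ 76.9%

Comparing s^2 + 2s + 144 to s^2 + 2ζωₙs + ωₙ²: ωₙ = 12 rad/s and ζ = 2/(2·12) ≈ 0.08333.
%OS = 100·exp(−πζ/√(1−ζ²)) = 100·exp(−π·0.08333/√(1−0.08333²)) ≈ 76.9%.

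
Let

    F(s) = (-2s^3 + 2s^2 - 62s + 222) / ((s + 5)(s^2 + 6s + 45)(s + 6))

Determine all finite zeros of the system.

Set the numerator to zero: -2s^3 + 2s^2 - 62s + 222 = 0, i.e. -2·(s^3 - s^2 + 31s - 111) = 0.
Factoring: (s^2 + 2s + 37)(s - 3) = 0.

s = -1 ± 6j, 3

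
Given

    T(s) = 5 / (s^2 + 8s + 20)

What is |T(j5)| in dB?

Substitute s = j5: numerator = 5, denominator = -5 + j40.
|T(j5)| = |5| / |-5 + j40| = 5 / 40.311 ≈ 0.1240.
In decibels: 20·log₁₀(0.1240) ≈ -18.1 dB.

|T(j5)|_dB ≈ -18.1 dB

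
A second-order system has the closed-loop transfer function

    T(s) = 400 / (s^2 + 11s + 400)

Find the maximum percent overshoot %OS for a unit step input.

%OS ≈ 40.7%

Comparing s^2 + 11s + 400 to s^2 + 2ζωₙs + ωₙ²: ωₙ = 20 rad/s and ζ = 11/(2·20) = 0.275.
%OS = 100·exp(−πζ/√(1−ζ²)) = 100·exp(−π·0.275/√(1−0.275²)) ≈ 40.7%.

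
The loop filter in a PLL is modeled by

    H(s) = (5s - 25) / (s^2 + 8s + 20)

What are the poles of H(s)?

s = -4 ± 2j

The poles are the roots of the denominator s^2 + 8s + 20 = 0.
Using the quadratic formula: s = (-8 ± √(-16))/2 = -4 ± 2j.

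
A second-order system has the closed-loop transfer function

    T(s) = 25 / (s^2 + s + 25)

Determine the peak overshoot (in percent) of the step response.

%OS ≈ 72.9%

Comparing s^2 + s + 25 to s^2 + 2ζωₙs + ωₙ²: ωₙ = 5 rad/s and ζ = 1/(2·5) = 0.1.
%OS = 100·exp(−πζ/√(1−ζ²)) = 100·exp(−π·0.1/√(1−0.1²)) ≈ 72.9%.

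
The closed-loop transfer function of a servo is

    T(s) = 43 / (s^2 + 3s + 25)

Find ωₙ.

Compare the denominator to the standard form s^2 + 2ζωₙs + ωₙ².
ωₙ² = 25, so ωₙ = 5 rad/s.

ωₙ = 5 rad/s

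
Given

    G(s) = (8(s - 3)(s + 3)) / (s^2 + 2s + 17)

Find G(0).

G(0) = -72/17 ≈ -4.235

Set s = 0: G(0) = (-72) / (17) = -72/17.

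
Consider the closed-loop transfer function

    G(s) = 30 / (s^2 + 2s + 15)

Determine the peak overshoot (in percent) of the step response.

%OS ≈ 43.2%

Comparing s^2 + 2s + 15 to s^2 + 2ζωₙs + ωₙ²: ωₙ = √15 ≈ 3.873 rad/s and ζ = 2/(2·√15) ≈ 0.2582.
%OS = 100·exp(−πζ/√(1−ζ²)) = 100·exp(−π·0.2582/√(1−0.2582²)) ≈ 43.2%.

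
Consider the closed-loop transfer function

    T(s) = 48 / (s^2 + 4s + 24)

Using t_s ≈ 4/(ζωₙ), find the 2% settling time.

Comparing s^2 + 4s + 24 to s^2 + 2ζωₙs + ωₙ²: ωₙ = √24 ≈ 4.899 rad/s and ζ = 4/(2·√24) ≈ 0.4082.
ζωₙ = 4/2 = 2, so t_s ≈ 4/(ζωₙ) = 4/2 = 2 s.

t_s ≈ 2 s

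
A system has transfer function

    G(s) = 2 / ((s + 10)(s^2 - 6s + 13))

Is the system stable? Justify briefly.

The poles can be read from the denominator factors: s = -10, 3 + 2j, 3 - 2j.
Since the pole(s) at s = 3 + 2j, 3 - 2j lie in the right half-plane, the system is unstable.

unstable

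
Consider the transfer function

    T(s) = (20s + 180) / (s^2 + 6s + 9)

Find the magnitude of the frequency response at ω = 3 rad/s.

|T(j3)| ≈ 10.54

Substitute s = j3: numerator = 180 + j60, denominator = j18.
|T(j3)| = |180 + j60| / |j18| = 189.74 / 18 ≈ 10.54.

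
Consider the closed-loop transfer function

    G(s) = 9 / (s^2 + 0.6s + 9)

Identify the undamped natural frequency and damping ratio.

Compare the denominator to the standard form s^2 + 2ζωₙs + ωₙ².
ωₙ² = 9, so ωₙ = 3 rad/s.
2ζωₙ = 0.6, so ζ = 0.6/(2·3) = 0.1.
With ζ = 0.1 the response is underdamped.

ωₙ = 3 rad/s, ζ = 0.1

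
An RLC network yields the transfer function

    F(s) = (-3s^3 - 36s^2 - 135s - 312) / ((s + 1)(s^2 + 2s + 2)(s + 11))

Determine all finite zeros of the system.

s = -8, -2 ± 3j

Set the numerator to zero: -3s^3 - 36s^2 - 135s - 312 = 0, i.e. -3·(s^3 + 12s^2 + 45s + 104) = 0.
Factoring: (s + 8)(s^2 + 4s + 13) = 0.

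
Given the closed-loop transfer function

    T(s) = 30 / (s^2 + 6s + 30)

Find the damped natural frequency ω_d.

Comparing s^2 + 6s + 30 to s^2 + 2ζωₙs + ωₙ²: ωₙ = √30 ≈ 5.477 rad/s and ζ = 6/(2·√30) ≈ 0.5477.
ζωₙ = 6/2 = 3, so ω_d = ωₙ√(1−ζ²) = √(ωₙ² − (ζωₙ)²) = √(30 − 3²) = √21 ≈ 4.583 rad/s.

ω_d ≈ 4.583 rad/s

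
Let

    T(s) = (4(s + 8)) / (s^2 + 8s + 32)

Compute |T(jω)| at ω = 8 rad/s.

Substitute s = j8: numerator = 32 + j32, denominator = -32 + j64.
|T(j8)| = |32 + j32| / |-32 + j64| = 45.255 / 71.554 ≈ 0.6325.

|T(j8)| ≈ 0.6325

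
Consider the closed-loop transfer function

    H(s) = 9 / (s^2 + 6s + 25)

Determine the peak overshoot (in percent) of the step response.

%OS ≈ 9.48%

Comparing s^2 + 6s + 25 to s^2 + 2ζωₙs + ωₙ²: ωₙ = 5 rad/s and ζ = 6/(2·5) = 0.6.
%OS = 100·exp(−πζ/√(1−ζ²)) = 100·exp(−π·0.6/√(1−0.6²)) ≈ 9.48%.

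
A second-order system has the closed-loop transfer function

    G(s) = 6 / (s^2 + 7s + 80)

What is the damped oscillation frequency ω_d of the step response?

ω_d ≈ 8.231 rad/s

Comparing s^2 + 7s + 80 to s^2 + 2ζωₙs + ωₙ²: ωₙ = √80 ≈ 8.944 rad/s and ζ = 7/(2·√80) ≈ 0.3913.
ζωₙ = 7/2 = 3.5, so ω_d = ωₙ√(1−ζ²) = √(ωₙ² − (ζωₙ)²) = √(80 − 3.5²) = √67.75 ≈ 8.231 rad/s.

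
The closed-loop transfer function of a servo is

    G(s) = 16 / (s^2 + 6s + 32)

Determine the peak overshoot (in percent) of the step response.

%OS ≈ 14.0%

Comparing s^2 + 6s + 32 to s^2 + 2ζωₙs + ωₙ²: ωₙ = √32 ≈ 5.657 rad/s and ζ = 6/(2·√32) ≈ 0.5303.
%OS = 100·exp(−πζ/√(1−ζ²)) = 100·exp(−π·0.5303/√(1−0.5303²)) ≈ 14.0%.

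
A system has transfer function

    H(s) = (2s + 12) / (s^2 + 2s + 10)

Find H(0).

H(0) = 6/5 ≈ 1.200

Set s = 0: H(0) = (12) / (10) = 6/5.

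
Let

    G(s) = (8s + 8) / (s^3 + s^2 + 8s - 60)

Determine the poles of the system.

The poles are the roots of the denominator s^3 + s^2 + 8s - 60 = 0.
Trying s = 3: the polynomial evaluates to 0, so (s - 3) is a factor.
Dividing out leaves s^2 + 4s + 20 = 0.
The quadratic formula then gives s = -2 ± 4j.

s = -2 + 4j, -2 - 4j, 3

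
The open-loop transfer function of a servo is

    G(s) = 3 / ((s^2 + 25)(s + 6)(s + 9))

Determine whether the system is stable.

The poles can be read from the denominator factors: s = ±5j, -6, -9.
Since the simple pole(s) at s = 5j, -5j lie on the jω-axis with none in the right half-plane, the system is marginally stable.

marginally stable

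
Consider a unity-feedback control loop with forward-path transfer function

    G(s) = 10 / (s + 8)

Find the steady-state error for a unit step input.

G(s) has no poles at the origin.
This is a Type 0 system. Kp = lim_{s→0} G(s) = 10/8 = 5/4.
e_ss = 1/(1 + Kp) = 1/(1 + 5/4) = 4/9 ≈ 0.4444.

e_ss = 0.4444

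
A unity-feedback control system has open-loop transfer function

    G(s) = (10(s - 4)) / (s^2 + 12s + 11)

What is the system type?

The denominator has no factor of s at the origin — no free integrator — so this is a Type 0 system.

Type 0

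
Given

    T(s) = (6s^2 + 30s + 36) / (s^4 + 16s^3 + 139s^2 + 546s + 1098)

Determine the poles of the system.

s = -5 + 6j, -5 - 6j, -3 + 3j, -3 - 3j

The poles are the roots of the denominator s^4 + 16s^3 + 139s^2 + 546s + 1098 = 0.
No real roots exist; factor into two real quadratics: (s^2 + 10s + 61)(s^2 + 6s + 18) = 0.
Each quadratic gives a conjugate pair via the quadratic formula.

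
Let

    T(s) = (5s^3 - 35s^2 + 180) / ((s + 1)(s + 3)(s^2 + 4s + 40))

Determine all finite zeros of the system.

Set the numerator to zero: 5s^3 - 35s^2 + 180 = 0, i.e. 5·(s^3 - 7s^2 + 36) = 0.
Factoring: (s + 2)(s - 3)(s - 6) = 0.

s = -2, 3, 6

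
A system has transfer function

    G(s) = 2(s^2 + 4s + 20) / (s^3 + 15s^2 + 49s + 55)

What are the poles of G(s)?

s = -2 ± j, -11

The poles are the roots of the denominator s^3 + 15s^2 + 49s + 55 = 0.
Trying s = -11: the polynomial evaluates to 0, so (s + 11) is a factor.
Dividing out leaves s^2 + 4s + 5 = 0.
The quadratic formula then gives s = -2 ± 1j.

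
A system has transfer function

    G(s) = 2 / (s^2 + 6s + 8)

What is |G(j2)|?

|G(j2)| ≈ 0.1581

Substitute s = j2: numerator = 2, denominator = 4 + j12.
|G(j2)| = |2| / |4 + j12| = 2 / 12.649 ≈ 0.1581.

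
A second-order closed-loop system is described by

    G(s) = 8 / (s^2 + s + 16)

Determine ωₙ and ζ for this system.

ωₙ = 4 rad/s, ζ = 0.125

Compare the denominator to the standard form s^2 + 2ζωₙs + ωₙ².
ωₙ² = 16, so ωₙ = 4 rad/s.
2ζωₙ = 1, so ζ = 1/(2·4) = 0.125.
With ζ = 0.125 the response is underdamped.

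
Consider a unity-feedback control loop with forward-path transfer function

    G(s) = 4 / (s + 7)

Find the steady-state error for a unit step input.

G(s) has no poles at the origin.
This is a Type 0 system. Kp = lim_{s→0} G(s) = 4/7.
e_ss = 1/(1 + Kp) = 1/(1 + 4/7) = 7/11 ≈ 0.6364.

e_ss = 0.6364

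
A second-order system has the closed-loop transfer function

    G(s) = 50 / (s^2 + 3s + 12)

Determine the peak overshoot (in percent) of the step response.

Comparing s^2 + 3s + 12 to s^2 + 2ζωₙs + ωₙ²: ωₙ = √12 ≈ 3.464 rad/s and ζ = 3/(2·√12) ≈ 0.4330.
%OS = 100·exp(−πζ/√(1−ζ²)) = 100·exp(−π·0.4330/√(1−0.4330²)) ≈ 22.1%.

%OS ≈ 22.1%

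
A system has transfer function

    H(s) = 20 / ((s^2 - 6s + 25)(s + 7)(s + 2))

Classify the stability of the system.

The poles can be read from the denominator factors: s = 3 + 4j, 3 - 4j, -7, -2.
Since the pole(s) at s = 3 + 4j, 3 - 4j lie in the right half-plane, the system is unstable.

unstable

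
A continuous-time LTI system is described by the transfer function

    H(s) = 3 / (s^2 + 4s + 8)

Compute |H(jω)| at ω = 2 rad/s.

|H(j2)| ≈ 0.3354

Substitute s = j2: numerator = 3, denominator = 4 + j8.
|H(j2)| = |3| / |4 + j8| = 3 / 8.9443 ≈ 0.3354.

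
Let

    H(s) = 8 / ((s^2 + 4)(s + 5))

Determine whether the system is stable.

The poles can be read from the denominator factors: s = ±2j, -5.
Since the simple pole(s) at s = ±2j lie on the jω-axis with none in the right half-plane, the system is marginally stable.

marginally stable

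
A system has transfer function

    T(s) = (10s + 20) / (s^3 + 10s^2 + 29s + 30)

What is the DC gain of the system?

Set s = 0: T(0) = (20) / (30) = 2/3.

T(0) = 2/3 ≈ 0.6667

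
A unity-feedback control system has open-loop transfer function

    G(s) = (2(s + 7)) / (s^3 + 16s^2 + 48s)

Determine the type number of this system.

Type 1

The denominator has 1 factor of s at the origin (free integrator), so this is a Type 1 system.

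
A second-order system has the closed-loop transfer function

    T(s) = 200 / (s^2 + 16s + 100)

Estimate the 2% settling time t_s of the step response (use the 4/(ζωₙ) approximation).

t_s ≈ 0.5000 s

Comparing s^2 + 16s + 100 to s^2 + 2ζωₙs + ωₙ²: ωₙ = 10 rad/s and ζ = 16/(2·10) = 0.8.
ζωₙ = 16/2 = 8, so t_s ≈ 4/(ζωₙ) = 4/8 = 0.5000 s.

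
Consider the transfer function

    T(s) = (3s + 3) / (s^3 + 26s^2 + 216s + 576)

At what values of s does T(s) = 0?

Set the numerator to zero: 3s + 3 = 0, i.e. 3·(s + 1) = 0.
So s = -1.

s = -1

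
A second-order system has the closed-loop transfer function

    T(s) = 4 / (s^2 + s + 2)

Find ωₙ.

ωₙ ≈ 1.414 rad/s

Compare the denominator to the standard form s^2 + 2ζωₙs + ωₙ².
ωₙ² = 2, so ωₙ = √2 ≈ 1.414 rad/s.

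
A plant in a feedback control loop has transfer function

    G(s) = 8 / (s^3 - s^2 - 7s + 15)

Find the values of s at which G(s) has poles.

The poles are the roots of the denominator s^3 - s^2 - 7s + 15 = 0.
Trying s = -3: the polynomial evaluates to 0, so (s + 3) is a factor.
Dividing out leaves s^2 - 4s + 5 = 0.
The quadratic formula then gives s = 2 ± 1j.

s = 2 + j, 2 - j, -3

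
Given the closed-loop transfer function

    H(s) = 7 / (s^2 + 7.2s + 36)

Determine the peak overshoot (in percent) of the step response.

Comparing s^2 + 7.2s + 36 to s^2 + 2ζωₙs + ωₙ²: ωₙ = 6 rad/s and ζ = 7.2/(2·6) = 0.6.
%OS = 100·exp(−πζ/√(1−ζ²)) = 100·exp(−π·0.6/√(1−0.6²)) ≈ 9.48%.

%OS ≈ 9.48%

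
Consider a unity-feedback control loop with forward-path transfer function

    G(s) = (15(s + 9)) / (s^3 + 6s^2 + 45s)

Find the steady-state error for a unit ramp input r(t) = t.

e_ss = 0.3333

G(s) has one pole at the origin.
This is a Type 1 system. Kv = lim_{s→0} s·G(s) = 135/45 = 3.
e_ss = 1/Kv = 1/(3) = 1/3 ≈ 0.3333.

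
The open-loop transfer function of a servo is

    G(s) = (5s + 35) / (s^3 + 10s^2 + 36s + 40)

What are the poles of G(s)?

The poles are the roots of the denominator s^3 + 10s^2 + 36s + 40 = 0.
Trying s = -2: the polynomial evaluates to 0, so (s + 2) is a factor.
Dividing out leaves s^2 + 8s + 20 = 0.
The quadratic formula then gives s = -4 ± 2j.

s = -4 ± 2j, -2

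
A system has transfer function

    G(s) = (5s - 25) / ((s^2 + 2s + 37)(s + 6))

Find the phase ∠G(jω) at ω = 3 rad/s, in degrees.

At s = j3: numerator = -25 + j15, denominator = 150 + j120.
∠G = ∠num − ∠den = 149.04° − (38.660°) = 110.4°.

∠G(j3) ≈ 110.4°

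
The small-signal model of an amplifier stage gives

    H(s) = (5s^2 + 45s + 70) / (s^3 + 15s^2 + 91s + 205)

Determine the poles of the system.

s = -5 + 4j, -5 - 4j, -5

The poles are the roots of the denominator s^3 + 15s^2 + 91s + 205 = 0.
Trying s = -5: the polynomial evaluates to 0, so (s + 5) is a factor.
Dividing out leaves s^2 + 10s + 41 = 0.
The quadratic formula then gives s = -5 ± 4j.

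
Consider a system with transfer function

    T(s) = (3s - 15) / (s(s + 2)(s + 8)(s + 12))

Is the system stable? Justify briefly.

The poles can be read from the denominator factors: s = 0, -2, -8, -12.
Since the simple pole(s) at s = 0 lie on the jω-axis with none in the right half-plane, the system is marginally stable.

marginally stable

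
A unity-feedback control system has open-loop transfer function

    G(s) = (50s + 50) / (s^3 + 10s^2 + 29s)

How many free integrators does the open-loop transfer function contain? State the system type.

Type 1

Factor s from the denominator: s^3 + 10s^2 + 29s = s·(s^2 + 10s + 29).
There is 1 pole at the origin, so the system is Type 1.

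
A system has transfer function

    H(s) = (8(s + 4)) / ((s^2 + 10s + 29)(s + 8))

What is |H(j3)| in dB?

Substitute s = j3: numerator = 32 + j24, denominator = 70 + j300.
|H(j3)| = |32 + j24| / |70 + j300| = 40 / 308.06 ≈ 0.1298.
In decibels: 20·log₁₀(0.1298) ≈ -17.7 dB.

|H(j3)|_dB ≈ -17.7 dB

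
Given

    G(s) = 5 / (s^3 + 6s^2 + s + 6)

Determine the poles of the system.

The poles are the roots of the denominator s^3 + 6s^2 + s + 6 = 0.
Trying s = -6: the polynomial evaluates to 0, so (s + 6) is a factor.
Dividing out leaves s^2 + 1 = 0.
The quadratic formula then gives s = 0 ± 1j.

s = j, -j, -6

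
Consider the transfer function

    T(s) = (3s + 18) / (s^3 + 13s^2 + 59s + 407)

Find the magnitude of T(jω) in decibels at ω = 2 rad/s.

Substitute s = j2: numerator = 18 + j6, denominator = 355 + j110.
|T(j2)| = |18 + j6| / |355 + j110| = 18.974 / 371.65 ≈ 0.05105.
In decibels: 20·log₁₀(0.05105) ≈ -25.8 dB.

|T(j2)|_dB ≈ -25.8 dB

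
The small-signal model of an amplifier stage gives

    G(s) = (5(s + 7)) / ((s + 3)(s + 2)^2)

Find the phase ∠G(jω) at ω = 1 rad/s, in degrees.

At s = j1: numerator = 35 + j5, denominator = 5 + j15.
∠G = ∠num − ∠den = 8.1301° − (71.565°) = -63.43°.

∠G(j1) ≈ -63.43°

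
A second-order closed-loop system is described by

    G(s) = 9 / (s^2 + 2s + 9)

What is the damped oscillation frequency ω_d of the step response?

ω_d ≈ 2.828 rad/s

Comparing s^2 + 2s + 9 to s^2 + 2ζωₙs + ωₙ²: ωₙ = 3 rad/s and ζ = 2/(2·3) ≈ 0.3333.
ζωₙ = 2/2 = 1, so ω_d = ωₙ√(1−ζ²) = √(ωₙ² − (ζωₙ)²) = √(9 − 1²) = √8 ≈ 2.828 rad/s.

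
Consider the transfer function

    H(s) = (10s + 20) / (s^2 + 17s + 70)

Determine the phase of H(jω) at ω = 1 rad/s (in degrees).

At s = j1: numerator = 20 + j10, denominator = 69 + j17.
∠H = ∠num − ∠den = 26.565° − (13.841°) = 12.72°.

∠H(j1) ≈ 12.72°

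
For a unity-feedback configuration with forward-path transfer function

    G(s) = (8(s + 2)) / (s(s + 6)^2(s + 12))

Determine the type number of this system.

Type 1

The denominator has 1 factor of s at the origin (free integrator), so this is a Type 1 system.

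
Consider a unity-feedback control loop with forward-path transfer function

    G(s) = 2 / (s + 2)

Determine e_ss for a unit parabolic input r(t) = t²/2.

e_ss = ∞

G(s) has no poles at the origin.
This is a Type 0 system; Ka = lim_{s→0} s^2·G(s) = 0, so the steady-state error for a parabola input is infinite.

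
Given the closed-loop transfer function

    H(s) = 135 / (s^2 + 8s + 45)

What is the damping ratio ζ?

ζ ≈ 0.5963

Compare the denominator to the standard form s^2 + 2ζωₙs + ωₙ².
ωₙ² = 45, so ωₙ = √45 ≈ 6.708 rad/s.
2ζωₙ = 8, so ζ = 8/(2·√45) ≈ 0.5963.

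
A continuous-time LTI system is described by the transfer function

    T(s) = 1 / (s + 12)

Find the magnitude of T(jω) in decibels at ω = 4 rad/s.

|T(j4)|_dB ≈ -22.0 dB

Substitute s = j4: numerator = 1, denominator = 12 + j4.
|T(j4)| = |1| / |12 + j4| = 1 / 12.649 ≈ 0.07906.
In decibels: 20·log₁₀(0.07906) ≈ -22.0 dB.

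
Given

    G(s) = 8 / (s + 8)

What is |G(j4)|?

Substitute s = j4: numerator = 8, denominator = 8 + j4.
|G(j4)| = |8| / |8 + j4| = 8 / 8.9443 ≈ 0.8944.

|G(j4)| ≈ 0.8944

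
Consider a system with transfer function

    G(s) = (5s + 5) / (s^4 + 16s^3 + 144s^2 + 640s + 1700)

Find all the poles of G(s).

s = -5 ± 5j, -3 ± 5j

The poles are the roots of the denominator s^4 + 16s^3 + 144s^2 + 640s + 1700 = 0.
No real roots exist; factor into two real quadratics: (s^2 + 10s + 50)(s^2 + 6s + 34) = 0.
Each quadratic gives a conjugate pair via the quadratic formula.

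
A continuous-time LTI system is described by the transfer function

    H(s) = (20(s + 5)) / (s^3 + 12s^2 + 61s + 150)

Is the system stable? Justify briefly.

The denominator s^3 + 12s^2 + 61s + 150 factors as (s^2 + 6s + 25)(s + 6), giving poles at s = -3 ± 4j, -6.
Since all poles lie strictly in the left half-plane, the system is stable.

stable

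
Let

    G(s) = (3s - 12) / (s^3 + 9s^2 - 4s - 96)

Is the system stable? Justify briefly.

The denominator s^3 + 9s^2 - 4s - 96 factors as (s + 8)(s + 4)(s - 3), giving poles at s = -8, -4, 3.
Since the pole(s) at s = 3 lie in the right half-plane, the system is unstable.

unstable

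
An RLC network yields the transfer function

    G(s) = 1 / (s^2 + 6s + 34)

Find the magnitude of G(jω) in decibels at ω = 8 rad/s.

|G(j8)|_dB ≈ -35.1 dB

Substitute s = j8: numerator = 1, denominator = -30 + j48.
|G(j8)| = |1| / |-30 + j48| = 1 / 56.604 ≈ 0.01767.
In decibels: 20·log₁₀(0.01767) ≈ -35.1 dB.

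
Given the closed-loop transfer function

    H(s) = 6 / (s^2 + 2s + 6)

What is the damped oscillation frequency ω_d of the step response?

ω_d ≈ 2.236 rad/s

Comparing s^2 + 2s + 6 to s^2 + 2ζωₙs + ωₙ²: ωₙ = √6 ≈ 2.449 rad/s and ζ = 2/(2·√6) ≈ 0.4082.
ζωₙ = 2/2 = 1, so ω_d = ωₙ√(1−ζ²) = √(ωₙ² − (ζωₙ)²) = √(6 − 1²) = √5 ≈ 2.236 rad/s.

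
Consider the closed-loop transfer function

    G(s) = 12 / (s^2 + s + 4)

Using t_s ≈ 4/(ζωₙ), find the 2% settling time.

Comparing s^2 + s + 4 to s^2 + 2ζωₙs + ωₙ²: ωₙ = 2 rad/s and ζ = 1/(2·2) = 0.25.
ζωₙ = 1/2 = 0.5, so t_s ≈ 4/(ζωₙ) = 4/0.5 = 8 s.

t_s ≈ 8 s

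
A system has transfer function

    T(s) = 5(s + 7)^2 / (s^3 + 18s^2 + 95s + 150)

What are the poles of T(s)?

s = -10, -5, -3

The poles are the roots of the denominator s^3 + 18s^2 + 95s + 150 = 0.
Trying s = -10: the polynomial evaluates to 0, so (s + 10) is a factor.
Dividing out leaves s^2 + 8s + 15 = 0.
Factoring the quadratic: (s + 5)(s + 3) = 0.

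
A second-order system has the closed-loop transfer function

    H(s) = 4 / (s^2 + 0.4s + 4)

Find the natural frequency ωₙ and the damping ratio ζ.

Compare the denominator to the standard form s^2 + 2ζωₙs + ωₙ².
ωₙ² = 4, so ωₙ = 2 rad/s.
2ζωₙ = 0.4, so ζ = 0.4/(2·2) = 0.1.
With ζ = 0.1 the response is underdamped.

ωₙ = 2 rad/s, ζ = 0.1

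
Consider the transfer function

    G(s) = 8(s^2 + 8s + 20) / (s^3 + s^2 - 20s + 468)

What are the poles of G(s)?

The poles are the roots of the denominator s^3 + s^2 - 20s + 468 = 0.
Trying s = -9: the polynomial evaluates to 0, so (s + 9) is a factor.
Dividing out leaves s^2 - 8s + 52 = 0.
The quadratic formula then gives s = 4 ± 6j.

s = 4 ± 6j, -9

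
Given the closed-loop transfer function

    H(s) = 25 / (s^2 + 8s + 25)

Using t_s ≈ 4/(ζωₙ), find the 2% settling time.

Comparing s^2 + 8s + 25 to s^2 + 2ζωₙs + ωₙ²: ωₙ = 5 rad/s and ζ = 8/(2·5) = 0.8.
ζωₙ = 8/2 = 4, so t_s ≈ 4/(ζωₙ) = 4/4 = 1 s.

t_s ≈ 1 s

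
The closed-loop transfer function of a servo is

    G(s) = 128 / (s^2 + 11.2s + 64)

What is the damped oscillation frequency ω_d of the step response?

Comparing s^2 + 11.2s + 64 to s^2 + 2ζωₙs + ωₙ²: ωₙ = 8 rad/s and ζ = 11.2/(2·8) = 0.7.
ζωₙ = 11.2/2 = 5.6, so ω_d = ωₙ√(1−ζ²) = √(ωₙ² − (ζωₙ)²) = √(64 − 5.6²) = √32.64 ≈ 5.713 rad/s.

ω_d ≈ 5.713 rad/s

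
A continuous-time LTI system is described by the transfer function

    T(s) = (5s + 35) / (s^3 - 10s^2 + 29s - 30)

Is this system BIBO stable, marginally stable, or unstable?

unstable

The denominator s^3 - 10s^2 + 29s - 30 factors as (s - 6)(s^2 - 4s + 5), giving poles at s = 6, 2 + j, 2 - j.
Since the pole(s) at s = 6, 2 ± j lie in the right half-plane, the system is unstable.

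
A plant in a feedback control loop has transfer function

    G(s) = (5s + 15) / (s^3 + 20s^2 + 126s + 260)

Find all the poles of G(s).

s = -5 + j, -5 - j, -10

The poles are the roots of the denominator s^3 + 20s^2 + 126s + 260 = 0.
Trying s = -10: the polynomial evaluates to 0, so (s + 10) is a factor.
Dividing out leaves s^2 + 10s + 26 = 0.
The quadratic formula then gives s = -5 ± 1j.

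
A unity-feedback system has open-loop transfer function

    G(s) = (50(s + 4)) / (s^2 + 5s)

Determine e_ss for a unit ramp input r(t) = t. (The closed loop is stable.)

G(s) has one pole at the origin.
This is a Type 1 system. Kv = lim_{s→0} s·G(s) = 200/5 = 40.
e_ss = 1/Kv = 1/(40) = 1/40 ≈ 0.02500.

e_ss = 0.02500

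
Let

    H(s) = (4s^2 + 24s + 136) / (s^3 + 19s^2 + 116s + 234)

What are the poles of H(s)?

The poles are the roots of the denominator s^3 + 19s^2 + 116s + 234 = 0.
Trying s = -9: the polynomial evaluates to 0, so (s + 9) is a factor.
Dividing out leaves s^2 + 10s + 26 = 0.
The quadratic formula then gives s = -5 ± 1j.

s = -5 ± j, -9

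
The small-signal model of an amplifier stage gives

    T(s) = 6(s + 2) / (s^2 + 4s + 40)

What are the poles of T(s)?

The poles are the roots of the denominator s^2 + 4s + 40 = 0.
Using the quadratic formula: s = (-4 ± √(-144))/2 = -2 ± 6j.

s = -2 ± 6j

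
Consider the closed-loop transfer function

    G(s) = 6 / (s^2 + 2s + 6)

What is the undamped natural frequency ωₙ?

ωₙ ≈ 2.449 rad/s

Compare the denominator to the standard form s^2 + 2ζωₙs + ωₙ².
ωₙ² = 6, so ωₙ = √6 ≈ 2.449 rad/s.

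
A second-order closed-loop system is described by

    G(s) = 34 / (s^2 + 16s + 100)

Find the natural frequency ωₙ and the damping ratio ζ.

Compare the denominator to the standard form s^2 + 2ζωₙs + ωₙ².
ωₙ² = 100, so ωₙ = 10 rad/s.
2ζωₙ = 16, so ζ = 16/(2·10) = 0.8.

ωₙ = 10 rad/s, ζ = 0.8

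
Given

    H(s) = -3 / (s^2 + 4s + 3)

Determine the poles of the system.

The poles are the roots of the denominator s^2 + 4s + 3 = 0.
Factoring: (s + 1)(s + 3) = 0, so s = -1 and s = -3.

s = -1, -3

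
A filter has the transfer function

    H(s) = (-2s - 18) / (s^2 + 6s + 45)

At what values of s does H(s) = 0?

Set the numerator to zero: -2s - 18 = 0, i.e. -2·(s + 9) = 0.
So s = -9.

s = -9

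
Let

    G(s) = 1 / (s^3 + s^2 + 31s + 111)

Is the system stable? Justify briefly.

unstable

The denominator s^3 + s^2 + 31s + 111 factors as (s^2 - 2s + 37)(s + 3), giving poles at s = 1 ± 6j, -3.
Since the pole(s) at s = 1 ± 6j lie in the right half-plane, the system is unstable.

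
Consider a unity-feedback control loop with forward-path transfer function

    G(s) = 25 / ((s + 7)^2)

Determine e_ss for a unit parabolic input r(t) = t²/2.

G(s) has no poles at the origin.
This is a Type 0 system; Ka = lim_{s→0} s^2·G(s) = 0, so the steady-state error for a parabola input is infinite.

e_ss = ∞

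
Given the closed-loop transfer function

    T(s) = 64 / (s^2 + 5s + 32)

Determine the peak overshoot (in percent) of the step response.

%OS ≈ 21.3%

Comparing s^2 + 5s + 32 to s^2 + 2ζωₙs + ωₙ²: ωₙ = √32 ≈ 5.657 rad/s and ζ = 5/(2·√32) ≈ 0.4419.
%OS = 100·exp(−πζ/√(1−ζ²)) = 100·exp(−π·0.4419/√(1−0.4419²)) ≈ 21.3%.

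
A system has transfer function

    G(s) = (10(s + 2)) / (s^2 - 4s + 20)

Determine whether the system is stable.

The denominator s^2 - 4s + 20 factors as (s^2 - 4s + 20), giving poles at s = 2 ± 4j.
Since the pole(s) at s = 2 + 4j, 2 - 4j lie in the right half-plane, the system is unstable.

unstable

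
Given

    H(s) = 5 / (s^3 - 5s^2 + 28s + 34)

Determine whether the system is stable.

The denominator s^3 - 5s^2 + 28s + 34 factors as (s + 1)(s^2 - 6s + 34), giving poles at s = -1, 3 + 5j, 3 - 5j.
Since the pole(s) at s = 3 + 5j, 3 - 5j lie in the right half-plane, the system is unstable.

unstable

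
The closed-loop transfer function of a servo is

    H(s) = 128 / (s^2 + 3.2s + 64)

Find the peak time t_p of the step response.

Comparing s^2 + 3.2s + 64 to s^2 + 2ζωₙs + ωₙ²: ωₙ = 8 rad/s and ζ = 3.2/(2·8) = 0.2.
ζωₙ = 3.2/2 = 1.6, so ω_d = ωₙ√(1−ζ²) = √(ωₙ² − (ζωₙ)²) = √(64 − 1.6²) = √61.44 ≈ 7.838 rad/s.
t_p = π/ω_d = π/7.838 ≈ 0.4008 s.

t_p ≈ 0.4008 s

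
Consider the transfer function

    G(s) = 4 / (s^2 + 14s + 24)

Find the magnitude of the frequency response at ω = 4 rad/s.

Substitute s = j4: numerator = 4, denominator = 8 + j56.
|G(j4)| = |4| / |8 + j56| = 4 / 56.569 ≈ 0.07071.

|G(j4)| ≈ 0.07071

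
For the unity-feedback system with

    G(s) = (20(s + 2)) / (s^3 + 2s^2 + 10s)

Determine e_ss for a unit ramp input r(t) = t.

G(s) has one pole at the origin.
This is a Type 1 system. Kv = lim_{s→0} s·G(s) = 40/10 = 4.
e_ss = 1/Kv = 1/(4) = 1/4 ≈ 0.2500.

e_ss = 0.2500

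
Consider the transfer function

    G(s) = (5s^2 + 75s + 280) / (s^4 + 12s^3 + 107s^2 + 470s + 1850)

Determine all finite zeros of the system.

Set the numerator to zero: 5s^2 + 75s + 280 = 0, i.e. 5·(s^2 + 15s + 56) = 0.
Factoring: (s + 8)(s + 7) = 0.

s = -8, -7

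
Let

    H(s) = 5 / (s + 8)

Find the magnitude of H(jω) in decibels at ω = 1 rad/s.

Substitute s = j1: numerator = 5, denominator = 8 + j1.
|H(j1)| = |5| / |8 + j1| = 5 / 8.0623 ≈ 0.6202.
In decibels: 20·log₁₀(0.6202) ≈ -4.15 dB.

|H(j1)|_dB ≈ -4.15 dB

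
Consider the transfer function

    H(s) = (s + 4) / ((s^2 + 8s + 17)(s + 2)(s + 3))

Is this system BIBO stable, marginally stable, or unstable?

The poles can be read from the denominator factors: s = -4 + j, -4 - j, -2, -3.
Since all poles lie strictly in the left half-plane, the system is stable.

stable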